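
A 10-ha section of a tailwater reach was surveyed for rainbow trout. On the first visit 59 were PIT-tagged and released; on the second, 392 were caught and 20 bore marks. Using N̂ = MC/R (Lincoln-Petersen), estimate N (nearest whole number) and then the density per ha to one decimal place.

density ≈ 115.6 rainbow trout per ha

N̂ = 59·392/20 = 23128/20 ≈ 1156.4 → 1156
Density = N̂ / area = 1156 / 10 ≈ 115.60 → 115.6 per ha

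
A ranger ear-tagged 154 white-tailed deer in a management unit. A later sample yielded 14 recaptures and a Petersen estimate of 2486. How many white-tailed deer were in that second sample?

From N = M·C/R: C = N·R / M = 2486·14 / 154 = 34804 / 154 = 226.

C = 226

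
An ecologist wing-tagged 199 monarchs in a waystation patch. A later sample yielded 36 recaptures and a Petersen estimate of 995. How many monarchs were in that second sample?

From N = M·C/R: C = N·R / M = 995·36 / 199 = 35820 / 199 = 180.

C = 180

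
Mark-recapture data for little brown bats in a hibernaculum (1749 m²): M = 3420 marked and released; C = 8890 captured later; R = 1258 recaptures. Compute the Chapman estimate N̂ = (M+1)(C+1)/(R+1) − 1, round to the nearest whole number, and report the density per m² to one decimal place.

N̂ = 3421·8891/1259 − 1 = 30416111/1259 − 1 ≈ 24157.9 → 24158
Density = N̂ / area = 24158 / 1749 ≈ 13.81 → 13.8 per m²

density ≈ 13.8 little brown bats per m²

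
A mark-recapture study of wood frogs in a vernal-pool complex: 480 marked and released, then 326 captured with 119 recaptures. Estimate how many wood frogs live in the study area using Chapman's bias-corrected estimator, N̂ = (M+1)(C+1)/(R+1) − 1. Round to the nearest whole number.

N̂ = (480+1)(326+1)/(119+1) − 1 = 481·327/120 − 1
= 157287/120 − 1 ≈ 1310.7 − 1 ≈ 1309.7 → 1310

N ≈ 1310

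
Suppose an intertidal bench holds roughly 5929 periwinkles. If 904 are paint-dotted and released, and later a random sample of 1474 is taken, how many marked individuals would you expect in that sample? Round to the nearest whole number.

The marked fraction of the population is 904/5929, so in a sample of 1474 expect C·(M/N) marked.
E[R] = 904 × 1474 / 5929 = 1332496 / 5929 ≈ 224.7 → 225

expected recaptures ≈ 225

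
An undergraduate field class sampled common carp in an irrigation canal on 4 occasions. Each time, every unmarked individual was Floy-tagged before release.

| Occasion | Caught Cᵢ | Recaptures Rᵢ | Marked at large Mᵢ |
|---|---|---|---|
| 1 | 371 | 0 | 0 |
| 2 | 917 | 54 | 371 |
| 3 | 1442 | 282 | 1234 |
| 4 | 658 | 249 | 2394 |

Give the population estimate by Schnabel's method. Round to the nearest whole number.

N ≈ 6316

Σ MᵢCᵢ = 0·371 + 371·917 + 1234·1442 + 2394·658 = 0 + 340207 + 1779428 + 1575252 = 3694887
Σ Rᵢ = 0 + 54 + 282 + 249 = 585
N̂ = 3694887 / 585 ≈ 6316.0 → 6316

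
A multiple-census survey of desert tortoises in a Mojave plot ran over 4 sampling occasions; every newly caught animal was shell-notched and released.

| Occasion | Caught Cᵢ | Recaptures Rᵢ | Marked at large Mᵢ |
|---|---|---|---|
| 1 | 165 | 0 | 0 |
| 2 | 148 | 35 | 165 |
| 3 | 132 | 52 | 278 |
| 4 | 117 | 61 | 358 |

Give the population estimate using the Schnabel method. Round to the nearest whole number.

N ≈ 696

Σ MᵢCᵢ = 0·165 + 165·148 + 278·132 + 358·117 = 0 + 24420 + 36696 + 41886 = 103002
Σ Rᵢ = 0 + 35 + 52 + 61 = 148
N̂ = 103002 / 148 ≈ 696.0 → 696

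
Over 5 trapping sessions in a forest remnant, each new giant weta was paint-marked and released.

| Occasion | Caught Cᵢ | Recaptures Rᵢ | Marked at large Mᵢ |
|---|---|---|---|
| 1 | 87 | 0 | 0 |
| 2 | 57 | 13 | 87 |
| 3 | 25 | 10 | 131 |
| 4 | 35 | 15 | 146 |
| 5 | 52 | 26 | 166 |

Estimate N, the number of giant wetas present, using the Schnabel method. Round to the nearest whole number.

Σ MᵢCᵢ = 0·87 + 87·57 + 131·25 + 146·35 + 166·52 = 0 + 4959 + 3275 + 5110 + 8632 = 21976
Σ Rᵢ = 0 + 13 + 10 + 15 + 26 = 64
N̂ = 21976 / 64 ≈ 343.4 → 343

N ≈ 343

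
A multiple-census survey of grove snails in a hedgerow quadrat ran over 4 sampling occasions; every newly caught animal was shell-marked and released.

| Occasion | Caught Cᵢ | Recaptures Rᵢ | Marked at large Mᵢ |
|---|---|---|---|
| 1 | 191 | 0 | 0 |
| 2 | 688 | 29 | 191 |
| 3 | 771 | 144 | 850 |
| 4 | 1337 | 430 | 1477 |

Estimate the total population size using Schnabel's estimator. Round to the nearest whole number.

Σ MᵢCᵢ = 0·191 + 191·688 + 850·771 + 1477·1337 = 0 + 131408 + 655350 + 1974749 = 2761507
Σ Rᵢ = 0 + 29 + 144 + 430 = 603
N̂ = 2761507 / 603 ≈ 4579.6 → 4580

N ≈ 4580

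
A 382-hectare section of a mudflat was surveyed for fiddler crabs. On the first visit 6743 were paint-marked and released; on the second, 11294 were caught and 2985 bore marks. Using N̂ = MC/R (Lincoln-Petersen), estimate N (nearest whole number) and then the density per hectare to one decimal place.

density ≈ 66.8 fiddler crabs per hectare

N̂ = 6743·11294/2985 = 76155442/2985 ≈ 25512.7 → 25513
Density = N̂ / area = 25513 / 382 ≈ 66.79 → 66.8 per hectare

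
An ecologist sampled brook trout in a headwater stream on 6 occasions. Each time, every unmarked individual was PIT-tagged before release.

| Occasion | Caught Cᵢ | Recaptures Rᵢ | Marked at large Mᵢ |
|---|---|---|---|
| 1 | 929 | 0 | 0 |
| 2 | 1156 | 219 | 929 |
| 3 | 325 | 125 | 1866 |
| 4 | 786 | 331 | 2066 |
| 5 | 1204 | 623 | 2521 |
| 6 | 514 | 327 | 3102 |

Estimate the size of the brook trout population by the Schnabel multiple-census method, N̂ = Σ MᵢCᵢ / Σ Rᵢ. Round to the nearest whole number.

Σ MᵢCᵢ = 0·929 + 929·1156 + 1866·325 + 2066·786 + 2521·1204 + 3102·514 = 0 + 1073924 + 606450 + 1623876 + 3035284 + 1594428 = 7933962
Σ Rᵢ = 0 + 219 + 125 + 331 + 623 + 327 = 1625
N̂ = 7933962 / 1625 ≈ 4882.4 → 4882

N ≈ 4882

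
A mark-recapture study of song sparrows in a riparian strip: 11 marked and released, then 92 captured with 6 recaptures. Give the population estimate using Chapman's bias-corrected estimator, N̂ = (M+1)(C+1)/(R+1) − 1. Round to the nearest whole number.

N̂ = (11+1)(92+1)/(6+1) − 1 = 12·93/7 − 1
= 1116/7 − 1 ≈ 159.4 − 1 ≈ 158.4 → 158

N ≈ 158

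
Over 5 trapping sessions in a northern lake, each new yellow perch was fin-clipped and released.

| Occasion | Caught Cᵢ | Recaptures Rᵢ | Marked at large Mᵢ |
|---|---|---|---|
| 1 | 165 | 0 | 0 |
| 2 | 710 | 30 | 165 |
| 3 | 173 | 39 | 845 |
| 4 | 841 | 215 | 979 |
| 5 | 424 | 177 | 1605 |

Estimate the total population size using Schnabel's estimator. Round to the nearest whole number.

Σ MᵢCᵢ = 0·165 + 165·710 + 845·173 + 979·841 + 1605·424 = 0 + 117150 + 146185 + 823339 + 680520 = 1767194
Σ Rᵢ = 0 + 30 + 39 + 215 + 177 = 461
N̂ = 1767194 / 461 ≈ 3833.4 → 3833

N ≈ 3833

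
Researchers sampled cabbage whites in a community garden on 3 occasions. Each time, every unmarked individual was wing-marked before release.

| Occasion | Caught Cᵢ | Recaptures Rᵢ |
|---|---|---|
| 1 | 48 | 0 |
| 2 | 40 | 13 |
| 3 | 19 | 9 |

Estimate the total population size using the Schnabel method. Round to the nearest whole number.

Marked at large before each occasion: Mᵢ = Σⱼ<ᵢ (Cⱼ − Rⱼ) → M1=0, M2=48, M3=75
Σ MᵢCᵢ = 0·48 + 48·40 + 75·19 = 0 + 1920 + 1425 = 3345
Σ Rᵢ = 0 + 13 + 9 = 22
N̂ = 3345 / 22 ≈ 152.0 → 152

N ≈ 152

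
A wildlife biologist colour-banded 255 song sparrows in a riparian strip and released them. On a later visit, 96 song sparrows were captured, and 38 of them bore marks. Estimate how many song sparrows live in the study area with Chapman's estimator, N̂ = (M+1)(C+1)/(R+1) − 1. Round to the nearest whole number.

N̂ = (255+1)(96+1)/(38+1) − 1 = 256·97/39 − 1
= 24832/39 − 1 ≈ 636.7 − 1 ≈ 635.7 → 636

N ≈ 636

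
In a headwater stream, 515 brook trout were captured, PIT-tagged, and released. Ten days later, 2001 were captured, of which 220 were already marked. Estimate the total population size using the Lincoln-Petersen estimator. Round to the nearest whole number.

N ≈ 4684

N = (515 × 2001) / 220 = 1030515 / 220 ≈ 4684.2 → 4684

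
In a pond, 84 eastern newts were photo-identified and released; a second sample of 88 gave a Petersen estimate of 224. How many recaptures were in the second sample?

From N = M·C/R: R = M·C / N = 84·88 / 224 = 7392 / 224 = 33.

R = 33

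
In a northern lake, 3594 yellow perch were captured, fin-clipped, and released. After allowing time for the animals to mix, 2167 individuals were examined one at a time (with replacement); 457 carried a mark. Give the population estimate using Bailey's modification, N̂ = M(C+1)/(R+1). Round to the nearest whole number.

N ≈ 17,013

N̂ = 3594·(2167+1)/(457+1) = 3594·2168/458 = 7791792/458 ≈ 17012.6 → 17013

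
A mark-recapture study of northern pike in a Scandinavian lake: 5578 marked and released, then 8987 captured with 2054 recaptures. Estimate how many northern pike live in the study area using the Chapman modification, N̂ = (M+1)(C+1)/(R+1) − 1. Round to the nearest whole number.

N ≈ 24,400

N̂ = (5578+1)(8987+1)/(2054+1) − 1 = 5579·8988/2055 − 1
= 50144052/2055 − 1 ≈ 24401.0 − 1 ≈ 24400.0 → 24400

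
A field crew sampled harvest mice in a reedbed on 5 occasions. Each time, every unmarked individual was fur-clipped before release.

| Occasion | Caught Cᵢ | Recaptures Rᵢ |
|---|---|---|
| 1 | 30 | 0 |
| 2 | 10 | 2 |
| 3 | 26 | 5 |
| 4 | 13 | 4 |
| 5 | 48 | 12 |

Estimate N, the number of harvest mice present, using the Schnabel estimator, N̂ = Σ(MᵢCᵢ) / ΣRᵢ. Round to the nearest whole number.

Marked at large before each occasion: Mᵢ = Σⱼ<ᵢ (Cⱼ − Rⱼ) → M1=0, M2=30, M3=38, M4=59, M5=68
Σ MᵢCᵢ = 0·30 + 30·10 + 38·26 + 59·13 + 68·48 = 0 + 300 + 988 + 767 + 3264 = 5319
Σ Rᵢ = 0 + 2 + 5 + 4 + 12 = 23
N̂ = 5319 / 23 ≈ 231.3 → 231

N ≈ 231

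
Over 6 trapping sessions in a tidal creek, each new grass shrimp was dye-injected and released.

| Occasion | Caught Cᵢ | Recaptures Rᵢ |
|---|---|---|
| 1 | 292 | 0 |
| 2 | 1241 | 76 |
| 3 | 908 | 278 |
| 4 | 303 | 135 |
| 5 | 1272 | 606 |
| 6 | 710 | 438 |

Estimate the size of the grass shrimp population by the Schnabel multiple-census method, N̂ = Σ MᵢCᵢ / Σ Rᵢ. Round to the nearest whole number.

Marked at large before each occasion: Mᵢ = Σⱼ<ᵢ (Cⱼ − Rⱼ) → M1=0, M2=292, M3=1457, M4=2087, M5=2255, M6=2921
Σ MᵢCᵢ = 0·292 + 292·1241 + 1457·908 + 2087·303 + 2255·1272 + 2921·710 = 0 + 362372 + 1322956 + 632361 + 2868360 + 2073910 = 7259959
Σ Rᵢ = 0 + 76 + 278 + 135 + 606 + 438 = 1533
N̂ = 7259959 / 1533 ≈ 4735.8 → 4736

N ≈ 4736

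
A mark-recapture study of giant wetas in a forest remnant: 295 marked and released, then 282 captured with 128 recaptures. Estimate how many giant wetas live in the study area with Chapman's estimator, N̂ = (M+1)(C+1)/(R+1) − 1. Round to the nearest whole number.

N̂ = (295+1)(282+1)/(128+1) − 1 = 296·283/129 − 1
= 83768/129 − 1 ≈ 649.4 − 1 ≈ 648.4 → 648

N ≈ 648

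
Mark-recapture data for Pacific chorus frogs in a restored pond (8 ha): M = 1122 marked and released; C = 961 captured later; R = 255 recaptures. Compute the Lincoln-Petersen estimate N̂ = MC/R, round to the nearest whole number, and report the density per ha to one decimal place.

density ≈ 528.5 Pacific chorus frogs per ha

N̂ = 1122·961/255 = 1078242/255 ≈ 4228.4 → 4228
Density = N̂ / area = 4228 / 8 ≈ 528.50 → 528.5 per ha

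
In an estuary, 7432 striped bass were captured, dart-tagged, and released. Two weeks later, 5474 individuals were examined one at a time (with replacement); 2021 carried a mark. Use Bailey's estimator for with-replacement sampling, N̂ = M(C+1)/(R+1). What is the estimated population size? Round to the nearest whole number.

N ≈ 20,124

N̂ = 7432·(5474+1)/(2021+1) = 7432·5475/2022 = 40690200/2022 ≈ 20123.7 → 20124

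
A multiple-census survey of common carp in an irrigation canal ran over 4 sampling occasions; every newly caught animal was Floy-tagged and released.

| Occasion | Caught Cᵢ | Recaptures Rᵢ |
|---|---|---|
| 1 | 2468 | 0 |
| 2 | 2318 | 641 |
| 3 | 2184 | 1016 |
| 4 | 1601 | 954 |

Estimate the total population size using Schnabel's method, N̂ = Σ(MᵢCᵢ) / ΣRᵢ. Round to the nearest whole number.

Marked at large before each occasion: Mᵢ = Σⱼ<ᵢ (Cⱼ − Rⱼ) → M1=0, M2=2468, M3=4145, M4=5313
Σ MᵢCᵢ = 0·2468 + 2468·2318 + 4145·2184 + 5313·1601 = 0 + 5720824 + 9052680 + 8506113 = 23279617
Σ Rᵢ = 0 + 641 + 1016 + 954 = 2611
N̂ = 23279617 / 2611 ≈ 8916.0 → 8916

N ≈ 8916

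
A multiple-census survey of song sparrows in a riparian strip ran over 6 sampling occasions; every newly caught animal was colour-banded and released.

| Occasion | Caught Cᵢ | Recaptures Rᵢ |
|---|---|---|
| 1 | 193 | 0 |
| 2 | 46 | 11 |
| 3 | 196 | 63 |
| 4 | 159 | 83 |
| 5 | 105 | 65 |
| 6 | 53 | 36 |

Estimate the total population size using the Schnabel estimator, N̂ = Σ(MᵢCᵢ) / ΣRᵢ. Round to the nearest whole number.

Marked at large before each occasion: Mᵢ = Σⱼ<ᵢ (Cⱼ − Rⱼ) → M1=0, M2=193, M3=228, M4=361, M5=437, M6=477
Σ MᵢCᵢ = 0·193 + 193·46 + 228·196 + 361·159 + 437·105 + 477·53 = 0 + 8878 + 44688 + 57399 + 45885 + 25281 = 182131
Σ Rᵢ = 0 + 11 + 63 + 83 + 65 + 36 = 258
N̂ = 182131 / 258 ≈ 705.9 → 706

N ≈ 706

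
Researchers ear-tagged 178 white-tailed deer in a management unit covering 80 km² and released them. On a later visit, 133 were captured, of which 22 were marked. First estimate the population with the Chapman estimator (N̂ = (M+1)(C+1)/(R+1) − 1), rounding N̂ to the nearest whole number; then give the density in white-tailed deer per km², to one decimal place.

density ≈ 13.0 white-tailed deer per km²

N̂ = 179·134/23 − 1 = 23986/23 − 1 ≈ 1041.9 → 1042
Density = N̂ / area = 1042 / 80 ≈ 13.03 → 13.0 per km²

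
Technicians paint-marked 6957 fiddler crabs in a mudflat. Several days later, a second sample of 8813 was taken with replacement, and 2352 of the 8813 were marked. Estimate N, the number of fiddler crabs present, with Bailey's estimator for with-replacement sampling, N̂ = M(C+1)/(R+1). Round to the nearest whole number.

N ≈ 26,060

N̂ = 6957·(8813+1)/(2352+1) = 6957·8814/2353 = 61318998/2353 ≈ 26059.9 → 26060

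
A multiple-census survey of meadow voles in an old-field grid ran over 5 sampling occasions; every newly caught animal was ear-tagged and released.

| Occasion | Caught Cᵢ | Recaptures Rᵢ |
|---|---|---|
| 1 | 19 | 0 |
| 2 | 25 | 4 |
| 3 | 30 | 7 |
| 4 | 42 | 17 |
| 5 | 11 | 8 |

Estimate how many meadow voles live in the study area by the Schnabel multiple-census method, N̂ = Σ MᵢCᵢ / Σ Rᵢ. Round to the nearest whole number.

Marked at large before each occasion: Mᵢ = Σⱼ<ᵢ (Cⱼ − Rⱼ) → M1=0, M2=19, M3=40, M4=63, M5=88
Σ MᵢCᵢ = 0·19 + 19·25 + 40·30 + 63·42 + 88·11 = 0 + 475 + 1200 + 2646 + 968 = 5289
Σ Rᵢ = 0 + 4 + 7 + 17 + 8 = 36
N̂ = 5289 / 36 ≈ 146.9 → 147

N ≈ 147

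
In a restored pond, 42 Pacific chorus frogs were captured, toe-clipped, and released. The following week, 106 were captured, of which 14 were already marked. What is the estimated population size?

N = (42 × 106) / 14 = 4452 / 14 = 318

N = 318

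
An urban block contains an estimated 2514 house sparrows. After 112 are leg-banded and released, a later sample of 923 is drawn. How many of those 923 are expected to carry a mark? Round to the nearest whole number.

The marked fraction of the population is 112/2514, so in a sample of 923 expect C·(M/N) marked.
E[R] = 112 × 923 / 2514 = 103376 / 2514 ≈ 41.1 → 41

expected recaptures ≈ 41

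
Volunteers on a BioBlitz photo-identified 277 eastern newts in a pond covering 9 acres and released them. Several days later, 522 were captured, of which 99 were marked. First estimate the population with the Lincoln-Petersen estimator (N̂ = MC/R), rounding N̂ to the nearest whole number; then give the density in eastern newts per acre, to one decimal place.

N̂ = 277·522/99 = 144594/99 ≈ 1460.5 → 1461
Density = N̂ / area = 1461 / 9 ≈ 162.33 → 162.3 per acre

density ≈ 162.3 eastern newts per acre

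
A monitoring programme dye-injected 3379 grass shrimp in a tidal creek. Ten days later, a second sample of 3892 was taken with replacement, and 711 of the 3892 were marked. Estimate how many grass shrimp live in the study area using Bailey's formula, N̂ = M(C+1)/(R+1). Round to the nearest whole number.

N̂ = 3379·(3892+1)/(711+1) = 3379·3893/712 = 13154447/712 ≈ 18475.3 → 18475

N ≈ 18,475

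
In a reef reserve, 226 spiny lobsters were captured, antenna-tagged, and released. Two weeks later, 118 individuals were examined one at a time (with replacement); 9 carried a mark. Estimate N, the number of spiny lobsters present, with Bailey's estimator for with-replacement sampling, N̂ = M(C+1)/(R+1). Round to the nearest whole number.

N ≈ 2689

N̂ = 226·(118+1)/(9+1) = 226·119/10 = 26894/10 ≈ 2689.4 → 2689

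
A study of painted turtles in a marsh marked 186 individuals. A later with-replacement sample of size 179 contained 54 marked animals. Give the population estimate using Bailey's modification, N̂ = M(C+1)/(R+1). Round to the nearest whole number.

N ≈ 609

N̂ = 186·(179+1)/(54+1) = 186·180/55 = 33480/55 ≈ 608.7 → 609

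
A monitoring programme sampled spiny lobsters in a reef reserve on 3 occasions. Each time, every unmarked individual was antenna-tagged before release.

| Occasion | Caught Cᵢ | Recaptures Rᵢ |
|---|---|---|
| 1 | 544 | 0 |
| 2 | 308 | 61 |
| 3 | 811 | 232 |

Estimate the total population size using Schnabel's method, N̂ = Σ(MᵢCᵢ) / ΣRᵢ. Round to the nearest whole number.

N ≈ 2761

Marked at large before each occasion: Mᵢ = Σⱼ<ᵢ (Cⱼ − Rⱼ) → M1=0, M2=544, M3=791
Σ MᵢCᵢ = 0·544 + 544·308 + 791·811 = 0 + 167552 + 641501 = 809053
Σ Rᵢ = 0 + 61 + 232 = 293
N̂ = 809053 / 293 ≈ 2761.3 → 2761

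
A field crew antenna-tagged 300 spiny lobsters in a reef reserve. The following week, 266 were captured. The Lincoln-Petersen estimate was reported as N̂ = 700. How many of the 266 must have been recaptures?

R = 114

From N = M·C/R: R = M·C / N = 300·266 / 700 = 79800 / 700 = 114.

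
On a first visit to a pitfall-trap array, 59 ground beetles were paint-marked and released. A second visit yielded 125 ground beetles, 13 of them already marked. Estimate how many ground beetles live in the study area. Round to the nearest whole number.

N ≈ 567

Lincoln-Petersen assumes M/N = R/C, so N = M·C / R.
N = (59 × 125) / 13 = 7375 / 13 ≈ 567.3 → 567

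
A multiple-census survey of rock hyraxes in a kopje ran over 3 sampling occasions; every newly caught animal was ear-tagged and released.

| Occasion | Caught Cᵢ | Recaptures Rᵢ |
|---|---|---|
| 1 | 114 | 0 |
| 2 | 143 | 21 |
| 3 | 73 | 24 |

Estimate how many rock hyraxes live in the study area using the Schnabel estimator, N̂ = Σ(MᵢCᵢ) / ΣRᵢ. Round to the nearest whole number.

Marked at large before each occasion: Mᵢ = Σⱼ<ᵢ (Cⱼ − Rⱼ) → M1=0, M2=114, M3=236
Σ MᵢCᵢ = 0·114 + 114·143 + 236·73 = 0 + 16302 + 17228 = 33530
Σ Rᵢ = 0 + 21 + 24 = 45
N̂ = 33530 / 45 ≈ 745.1 → 745

N ≈ 745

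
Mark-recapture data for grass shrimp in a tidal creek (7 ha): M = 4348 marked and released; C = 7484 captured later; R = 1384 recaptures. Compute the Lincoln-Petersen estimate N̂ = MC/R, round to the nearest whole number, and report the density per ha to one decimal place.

density ≈ 3358.9 grass shrimp per ha

N̂ = 4348·7484/1384 = 32540432/1384 ≈ 23511.9 → 23512
Density = N̂ / area = 23512 / 7 ≈ 3358.86 → 3358.9 per ha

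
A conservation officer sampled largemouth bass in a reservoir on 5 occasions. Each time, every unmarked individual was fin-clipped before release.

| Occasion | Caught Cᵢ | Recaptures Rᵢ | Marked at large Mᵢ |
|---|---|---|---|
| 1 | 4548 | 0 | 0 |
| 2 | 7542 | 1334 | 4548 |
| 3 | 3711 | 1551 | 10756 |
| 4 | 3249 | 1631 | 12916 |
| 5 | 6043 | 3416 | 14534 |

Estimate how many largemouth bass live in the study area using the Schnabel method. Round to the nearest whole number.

Σ MᵢCᵢ = 0·4548 + 4548·7542 + 10756·3711 + 12916·3249 + 14534·6043 = 0 + 34301016 + 39915516 + 41964084 + 87828962 = 204009578
Σ Rᵢ = 0 + 1334 + 1551 + 1631 + 3416 = 7932
N̂ = 204009578 / 7932 ≈ 25719.8 → 25720

N ≈ 25,720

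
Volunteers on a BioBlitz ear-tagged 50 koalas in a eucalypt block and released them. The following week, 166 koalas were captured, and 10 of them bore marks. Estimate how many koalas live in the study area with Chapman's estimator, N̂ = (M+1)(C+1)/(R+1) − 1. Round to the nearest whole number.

N ≈ 773

N̂ = (50+1)(166+1)/(10+1) − 1 = 51·167/11 − 1
= 8517/11 − 1 ≈ 774.3 − 1 ≈ 773.3 → 773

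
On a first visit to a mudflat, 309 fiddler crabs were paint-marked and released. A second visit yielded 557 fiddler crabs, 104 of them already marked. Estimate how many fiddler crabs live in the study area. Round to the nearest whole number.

N ≈ 1655

If marked individuals mix randomly, R/C ≈ M/N, giving N ≈ M·C/R.
N = (309 × 557) / 104 = 172113 / 104 ≈ 1654.9 → 1655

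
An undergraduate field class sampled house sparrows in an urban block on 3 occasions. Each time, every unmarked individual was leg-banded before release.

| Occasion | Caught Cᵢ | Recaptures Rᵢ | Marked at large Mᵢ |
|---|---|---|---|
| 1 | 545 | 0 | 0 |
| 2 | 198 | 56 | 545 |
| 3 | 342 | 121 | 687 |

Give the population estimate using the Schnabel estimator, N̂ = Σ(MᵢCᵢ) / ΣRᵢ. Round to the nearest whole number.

Σ MᵢCᵢ = 0·545 + 545·198 + 687·342 = 0 + 107910 + 234954 = 342864
Σ Rᵢ = 0 + 56 + 121 = 177
N̂ = 342864 / 177 ≈ 1937.1 → 1937

N ≈ 1937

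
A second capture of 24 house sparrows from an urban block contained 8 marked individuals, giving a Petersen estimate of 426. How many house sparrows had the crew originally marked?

From N = M·C/R: M = N·R / C = 426·8 / 24 = 3408 / 24 = 142.

M = 142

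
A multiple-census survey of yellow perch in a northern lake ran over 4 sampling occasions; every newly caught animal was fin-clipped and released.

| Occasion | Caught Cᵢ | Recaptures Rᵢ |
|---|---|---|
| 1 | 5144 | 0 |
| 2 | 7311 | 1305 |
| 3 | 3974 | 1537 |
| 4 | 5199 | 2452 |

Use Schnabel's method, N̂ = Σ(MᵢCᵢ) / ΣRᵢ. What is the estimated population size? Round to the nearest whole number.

N ≈ 28,817

Marked at large before each occasion: Mᵢ = Σⱼ<ᵢ (Cⱼ − Rⱼ) → M1=0, M2=5144, M3=11150, M4=13587
Σ MᵢCᵢ = 0·5144 + 5144·7311 + 11150·3974 + 13587·5199 = 0 + 37607784 + 44310100 + 70638813 = 152556697
Σ Rᵢ = 0 + 1305 + 1537 + 2452 = 5294
N̂ = 152556697 / 5294 ≈ 28816.9 → 28817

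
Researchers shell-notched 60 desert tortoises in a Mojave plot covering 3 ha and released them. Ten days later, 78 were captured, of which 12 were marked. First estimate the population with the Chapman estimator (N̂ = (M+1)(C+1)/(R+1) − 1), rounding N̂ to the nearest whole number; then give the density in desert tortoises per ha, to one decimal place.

N̂ = 61·79/13 − 1 = 4819/13 − 1 ≈ 369.7 → 370
Density = N̂ / area = 370 / 3 ≈ 123.33 → 123.3 per ha

density ≈ 123.3 desert tortoises per ha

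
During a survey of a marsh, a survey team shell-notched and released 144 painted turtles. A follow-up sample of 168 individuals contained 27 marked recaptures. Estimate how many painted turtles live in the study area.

N = 896

The marked fraction in the recapture sample should equal the marked fraction in the population: 27/168 = 144/N.
N = (144 × 168) / 27 = 24192 / 27 = 896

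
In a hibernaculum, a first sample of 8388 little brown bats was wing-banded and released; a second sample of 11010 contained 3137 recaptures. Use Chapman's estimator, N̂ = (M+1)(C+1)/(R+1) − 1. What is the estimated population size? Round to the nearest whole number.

N̂ = (8388+1)(11010+1)/(3137+1) − 1 = 8389·11011/3138 − 1
= 92371279/3138 − 1 ≈ 29436.4 − 1 ≈ 29435.4 → 29435

N ≈ 29,435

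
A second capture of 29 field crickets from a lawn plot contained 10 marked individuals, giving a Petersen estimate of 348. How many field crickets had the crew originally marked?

From N = M·C/R: M = N·R / C = 348·10 / 29 = 3480 / 29 = 120.

M = 120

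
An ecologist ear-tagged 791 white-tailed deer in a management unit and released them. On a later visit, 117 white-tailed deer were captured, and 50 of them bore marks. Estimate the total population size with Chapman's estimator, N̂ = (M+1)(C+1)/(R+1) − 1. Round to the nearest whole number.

N̂ = (791+1)(117+1)/(50+1) − 1 = 792·118/51 − 1
= 93456/51 − 1 ≈ 1832.47 − 1 ≈ 1831.47 → 1831

N ≈ 1831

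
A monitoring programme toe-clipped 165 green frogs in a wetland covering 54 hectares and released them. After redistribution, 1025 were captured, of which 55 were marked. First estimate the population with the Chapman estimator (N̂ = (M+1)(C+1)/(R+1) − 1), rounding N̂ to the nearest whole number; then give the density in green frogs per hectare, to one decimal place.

density ≈ 56.3 green frogs per hectare

N̂ = 166·1026/56 − 1 = 170316/56 − 1 ≈ 3040.4 → 3040
Density = N̂ / area = 3040 / 54 ≈ 56.30 → 56.3 per hectare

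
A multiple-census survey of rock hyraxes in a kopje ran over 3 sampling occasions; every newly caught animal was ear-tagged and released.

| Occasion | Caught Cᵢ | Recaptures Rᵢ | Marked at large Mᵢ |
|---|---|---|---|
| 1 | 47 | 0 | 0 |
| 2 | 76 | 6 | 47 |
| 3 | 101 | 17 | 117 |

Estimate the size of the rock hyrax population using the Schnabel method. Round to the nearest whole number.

N ≈ 669

Σ MᵢCᵢ = 0·47 + 47·76 + 117·101 = 0 + 3572 + 11817 = 15389
Σ Rᵢ = 0 + 6 + 17 = 23
N̂ = 15389 / 23 ≈ 669.1 → 669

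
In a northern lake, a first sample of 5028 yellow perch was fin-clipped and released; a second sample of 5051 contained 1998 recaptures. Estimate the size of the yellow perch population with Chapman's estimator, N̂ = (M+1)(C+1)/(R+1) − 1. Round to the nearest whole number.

N̂ = (5028+1)(5051+1)/(1998+1) − 1 = 5029·5052/1999 − 1
= 25406508/1999 − 1 ≈ 12709.6 − 1 ≈ 12708.6 → 12709

N ≈ 12,709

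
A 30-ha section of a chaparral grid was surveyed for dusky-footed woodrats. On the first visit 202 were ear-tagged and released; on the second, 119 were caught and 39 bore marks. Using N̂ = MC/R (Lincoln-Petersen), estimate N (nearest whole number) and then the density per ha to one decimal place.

density ≈ 20.5 dusky-footed woodrats per ha

N̂ = 202·119/39 = 24038/39 ≈ 616.4 → 616
Density = N̂ / area = 616 / 30 ≈ 20.53 → 20.5 per ha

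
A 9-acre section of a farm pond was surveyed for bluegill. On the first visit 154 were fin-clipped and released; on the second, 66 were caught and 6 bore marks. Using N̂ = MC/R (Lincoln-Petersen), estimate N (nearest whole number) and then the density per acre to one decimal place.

N̂ = 154·66/6 = 10164/6 = 1694
Density = N̂ / area = 1694 / 9 ≈ 188.22 → 188.2 per acre

density ≈ 188.2 bluegill per acre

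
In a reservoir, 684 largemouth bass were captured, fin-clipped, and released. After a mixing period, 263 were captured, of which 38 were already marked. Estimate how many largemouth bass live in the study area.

Lincoln-Petersen assumes M/N = R/C, so N = M·C / R.
N = (684 × 263) / 38 = 179892 / 38 = 4734

N = 4734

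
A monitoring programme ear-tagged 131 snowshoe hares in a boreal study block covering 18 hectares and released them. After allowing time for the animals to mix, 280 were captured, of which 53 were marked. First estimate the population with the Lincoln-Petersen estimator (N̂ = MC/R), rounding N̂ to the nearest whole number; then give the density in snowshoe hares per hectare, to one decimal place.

N̂ = 131·280/53 = 36680/53 ≈ 692.1 → 692
Density = N̂ / area = 692 / 18 ≈ 38.44 → 38.4 per hectare

density ≈ 38.4 snowshoe hares per hectare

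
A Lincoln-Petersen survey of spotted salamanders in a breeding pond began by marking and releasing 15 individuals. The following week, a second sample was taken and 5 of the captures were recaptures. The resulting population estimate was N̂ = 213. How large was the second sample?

C = 71

From N = M·C/R: C = N·R / M = 213·5 / 15 = 1065 / 15 = 71.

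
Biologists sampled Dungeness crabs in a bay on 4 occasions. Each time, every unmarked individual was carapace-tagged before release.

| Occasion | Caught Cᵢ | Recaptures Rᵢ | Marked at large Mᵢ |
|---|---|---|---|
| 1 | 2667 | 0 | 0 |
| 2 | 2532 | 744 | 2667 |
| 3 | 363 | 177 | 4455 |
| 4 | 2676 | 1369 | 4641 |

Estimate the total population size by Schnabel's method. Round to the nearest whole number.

N ≈ 9078

Σ MᵢCᵢ = 0·2667 + 2667·2532 + 4455·363 + 4641·2676 = 0 + 6752844 + 1617165 + 12419316 = 20789325
Σ Rᵢ = 0 + 744 + 177 + 1369 = 2290
N̂ = 20789325 / 2290 ≈ 9078.3 → 9078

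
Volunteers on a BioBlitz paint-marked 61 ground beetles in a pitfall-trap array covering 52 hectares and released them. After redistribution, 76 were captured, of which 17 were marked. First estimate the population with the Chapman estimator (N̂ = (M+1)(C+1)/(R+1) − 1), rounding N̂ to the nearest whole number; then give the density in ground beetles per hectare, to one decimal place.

density ≈ 5.1 ground beetles per hectare

N̂ = 62·77/18 − 1 = 4774/18 − 1 ≈ 264.2 → 264
Density = N̂ / area = 264 / 52 ≈ 5.08 → 5.1 per hectare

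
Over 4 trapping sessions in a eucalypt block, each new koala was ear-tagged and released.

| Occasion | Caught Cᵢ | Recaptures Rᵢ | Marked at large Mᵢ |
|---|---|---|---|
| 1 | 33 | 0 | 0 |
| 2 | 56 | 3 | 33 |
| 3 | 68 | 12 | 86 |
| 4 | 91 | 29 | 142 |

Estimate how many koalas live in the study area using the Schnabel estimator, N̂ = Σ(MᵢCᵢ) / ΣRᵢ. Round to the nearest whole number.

N ≈ 469

Σ MᵢCᵢ = 0·33 + 33·56 + 86·68 + 142·91 = 0 + 1848 + 5848 + 12922 = 20618
Σ Rᵢ = 0 + 3 + 12 + 29 = 44
N̂ = 20618 / 44 ≈ 468.6 → 469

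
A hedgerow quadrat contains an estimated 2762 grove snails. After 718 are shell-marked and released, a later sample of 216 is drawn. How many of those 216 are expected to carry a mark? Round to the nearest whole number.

The marked fraction of the population is 718/2762, so in a sample of 216 expect C·(M/N) marked.
E[R] = 718 × 216 / 2762 = 155088 / 2762 ≈ 56.2 → 56

expected recaptures ≈ 56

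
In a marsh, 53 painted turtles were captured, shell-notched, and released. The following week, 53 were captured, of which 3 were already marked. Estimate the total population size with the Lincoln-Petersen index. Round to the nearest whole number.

N ≈ 936

If marked individuals mix randomly, R/C ≈ M/N, giving N ≈ M·C/R.
N = (53 × 53) / 3 = 2809 / 3 ≈ 936.3 → 936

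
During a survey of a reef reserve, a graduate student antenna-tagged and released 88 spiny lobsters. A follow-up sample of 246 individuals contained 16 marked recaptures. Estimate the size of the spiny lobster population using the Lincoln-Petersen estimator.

N = 1353

N = (88 × 246) / 16 = 21648 / 16 = 1353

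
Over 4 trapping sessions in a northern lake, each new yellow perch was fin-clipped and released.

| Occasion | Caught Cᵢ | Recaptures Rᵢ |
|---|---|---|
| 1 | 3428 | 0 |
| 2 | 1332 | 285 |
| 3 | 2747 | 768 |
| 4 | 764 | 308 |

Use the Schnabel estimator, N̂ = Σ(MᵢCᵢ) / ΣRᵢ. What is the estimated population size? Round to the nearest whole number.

Marked at large before each occasion: Mᵢ = Σⱼ<ᵢ (Cⱼ − Rⱼ) → M1=0, M2=3428, M3=4475, M4=6454
Σ MᵢCᵢ = 0·3428 + 3428·1332 + 4475·2747 + 6454·764 = 0 + 4566096 + 12292825 + 4930856 = 21789777
Σ Rᵢ = 0 + 285 + 768 + 308 = 1361
N̂ = 21789777 / 1361 ≈ 16010.1 → 16010

N ≈ 16,010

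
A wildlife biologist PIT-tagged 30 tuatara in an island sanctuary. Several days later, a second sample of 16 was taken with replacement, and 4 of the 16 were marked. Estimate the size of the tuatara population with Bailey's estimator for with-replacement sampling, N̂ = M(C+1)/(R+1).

N̂ = 30·(16+1)/(4+1) = 30·17/5 = 510/5 = 102

N = 102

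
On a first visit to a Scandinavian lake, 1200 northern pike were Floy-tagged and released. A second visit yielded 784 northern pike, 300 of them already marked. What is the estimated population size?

N = (1200 × 784) / 300 = 940800 / 300 = 3136

N = 3136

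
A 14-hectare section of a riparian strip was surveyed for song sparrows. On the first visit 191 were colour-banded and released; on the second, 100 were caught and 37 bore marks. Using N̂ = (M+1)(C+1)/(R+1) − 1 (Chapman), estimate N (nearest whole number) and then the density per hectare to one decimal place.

N̂ = 192·101/38 − 1 = 19392/38 − 1 ≈ 509.3 → 509
Density = N̂ / area = 509 / 14 ≈ 36.36 → 36.4 per hectare

density ≈ 36.4 song sparrows per hectare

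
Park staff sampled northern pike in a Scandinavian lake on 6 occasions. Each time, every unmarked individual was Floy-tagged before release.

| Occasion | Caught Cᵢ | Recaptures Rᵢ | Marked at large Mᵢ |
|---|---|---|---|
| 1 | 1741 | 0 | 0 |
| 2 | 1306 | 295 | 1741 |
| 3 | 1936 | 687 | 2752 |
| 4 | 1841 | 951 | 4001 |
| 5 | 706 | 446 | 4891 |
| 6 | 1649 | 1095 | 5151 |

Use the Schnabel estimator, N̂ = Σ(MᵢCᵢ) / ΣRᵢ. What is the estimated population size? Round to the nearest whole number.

N ≈ 7747

Σ MᵢCᵢ = 0·1741 + 1741·1306 + 2752·1936 + 4001·1841 + 4891·706 + 5151·1649 = 0 + 2273746 + 5327872 + 7365841 + 3453046 + 8493999 = 26914504
Σ Rᵢ = 0 + 295 + 687 + 951 + 446 + 1095 = 3474
N̂ = 26914504 / 3474 ≈ 7747.4 → 7747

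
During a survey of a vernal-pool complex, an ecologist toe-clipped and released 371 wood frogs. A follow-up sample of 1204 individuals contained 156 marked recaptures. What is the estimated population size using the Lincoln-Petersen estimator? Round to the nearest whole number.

Lincoln-Petersen assumes M/N = R/C, so N = M·C / R.
N = (371 × 1204) / 156 = 446684 / 156 ≈ 2863.4 → 2863

N ≈ 2863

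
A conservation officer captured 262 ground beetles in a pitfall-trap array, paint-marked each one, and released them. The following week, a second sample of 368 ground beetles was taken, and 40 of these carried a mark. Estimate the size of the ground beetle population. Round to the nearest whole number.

The marked fraction in the recapture sample should equal the marked fraction in the population: 40/368 = 262/N.
N = (262 × 368) / 40 = 96416 / 40 ≈ 2410.4 → 2410

N ≈ 2410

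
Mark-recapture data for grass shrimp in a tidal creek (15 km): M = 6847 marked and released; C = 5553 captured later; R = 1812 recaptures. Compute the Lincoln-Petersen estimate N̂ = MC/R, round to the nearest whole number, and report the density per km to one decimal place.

N̂ = 6847·5553/1812 = 38021391/1812 ≈ 20983.1 → 20983
Density = N̂ / area = 20983 / 15 ≈ 1398.87 → 1398.9 per km

density ≈ 1398.9 grass shrimp per km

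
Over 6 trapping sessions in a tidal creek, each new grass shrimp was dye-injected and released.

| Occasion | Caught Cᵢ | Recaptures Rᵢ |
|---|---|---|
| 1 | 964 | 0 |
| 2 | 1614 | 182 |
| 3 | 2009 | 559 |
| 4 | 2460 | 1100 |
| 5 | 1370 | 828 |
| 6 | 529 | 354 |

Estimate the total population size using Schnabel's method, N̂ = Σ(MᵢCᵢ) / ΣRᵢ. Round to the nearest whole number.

Marked at large before each occasion: Mᵢ = Σⱼ<ᵢ (Cⱼ − Rⱼ) → M1=0, M2=964, M3=2396, M4=3846, M5=5206, M6=5748
Σ MᵢCᵢ = 0·964 + 964·1614 + 2396·2009 + 3846·2460 + 5206·1370 + 5748·529 = 0 + 1555896 + 4813564 + 9461160 + 7132220 + 3040692 = 26003532
Σ Rᵢ = 0 + 182 + 559 + 1100 + 828 + 354 = 3023
N̂ = 26003532 / 3023 ≈ 8601.9 → 8602

N ≈ 8602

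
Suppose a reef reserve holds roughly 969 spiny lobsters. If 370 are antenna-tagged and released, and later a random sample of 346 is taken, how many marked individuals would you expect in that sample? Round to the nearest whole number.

expected recaptures ≈ 132

Expected recaptures E[R] = M·C / N.
E[R] = 370 × 346 / 969 = 128020 / 969 ≈ 132.1 → 132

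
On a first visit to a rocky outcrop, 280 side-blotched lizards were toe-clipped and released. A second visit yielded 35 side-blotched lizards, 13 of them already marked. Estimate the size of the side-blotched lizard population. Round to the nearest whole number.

N ≈ 754

The marked fraction in the recapture sample should equal the marked fraction in the population: 13/35 = 280/N.
N = (280 × 35) / 13 = 9800 / 13 ≈ 753.8 → 754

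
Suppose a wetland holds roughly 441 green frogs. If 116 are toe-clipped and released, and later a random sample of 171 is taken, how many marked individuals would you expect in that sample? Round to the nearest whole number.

Expected recaptures E[R] = M·C / N.
E[R] = 116 × 171 / 441 = 19836 / 441 ≈ 45.0 → 45

expected recaptures ≈ 45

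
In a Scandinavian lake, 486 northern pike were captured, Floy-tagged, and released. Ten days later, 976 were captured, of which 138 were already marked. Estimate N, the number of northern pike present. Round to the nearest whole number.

The marked fraction in the recapture sample should equal the marked fraction in the population: 138/976 = 486/N.
N = (486 × 976) / 138 = 474336 / 138 ≈ 3437.2 → 3437

N ≈ 3437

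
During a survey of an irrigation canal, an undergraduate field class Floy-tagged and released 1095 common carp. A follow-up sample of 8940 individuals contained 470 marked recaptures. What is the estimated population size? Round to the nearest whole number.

If marked individuals mix randomly, R/C ≈ M/N, giving N ≈ M·C/R.
N = (1095 × 8940) / 470 = 9789300 / 470 ≈ 20828.3 → 20828

N ≈ 20,828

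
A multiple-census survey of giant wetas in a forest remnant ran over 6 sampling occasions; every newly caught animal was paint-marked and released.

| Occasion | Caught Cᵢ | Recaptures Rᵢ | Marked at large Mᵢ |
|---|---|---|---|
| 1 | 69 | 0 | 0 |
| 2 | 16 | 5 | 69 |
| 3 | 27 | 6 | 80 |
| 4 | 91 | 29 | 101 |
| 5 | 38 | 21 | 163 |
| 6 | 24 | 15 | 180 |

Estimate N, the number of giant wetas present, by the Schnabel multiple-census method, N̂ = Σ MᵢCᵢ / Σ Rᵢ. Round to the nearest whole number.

N ≈ 302

Σ MᵢCᵢ = 0·69 + 69·16 + 80·27 + 101·91 + 163·38 + 180·24 = 0 + 1104 + 2160 + 9191 + 6194 + 4320 = 22969
Σ Rᵢ = 0 + 5 + 6 + 29 + 21 + 15 = 76
N̂ = 22969 / 76 ≈ 302.2 → 302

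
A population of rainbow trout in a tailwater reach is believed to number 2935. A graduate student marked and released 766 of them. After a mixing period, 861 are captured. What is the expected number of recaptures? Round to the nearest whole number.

The marked fraction of the population is 766/2935, so in a sample of 861 expect C·(M/N) marked.
E[R] = 766 × 861 / 2935 = 659526 / 2935 ≈ 224.7 → 225

expected recaptures ≈ 225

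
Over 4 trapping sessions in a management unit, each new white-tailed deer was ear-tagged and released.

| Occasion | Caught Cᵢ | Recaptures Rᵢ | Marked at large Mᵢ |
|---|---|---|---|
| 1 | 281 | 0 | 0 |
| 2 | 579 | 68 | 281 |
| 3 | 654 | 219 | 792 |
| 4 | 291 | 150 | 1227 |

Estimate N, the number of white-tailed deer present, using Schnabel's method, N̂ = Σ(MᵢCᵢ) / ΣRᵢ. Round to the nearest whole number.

Σ MᵢCᵢ = 0·281 + 281·579 + 792·654 + 1227·291 = 0 + 162699 + 517968 + 357057 = 1037724
Σ Rᵢ = 0 + 68 + 219 + 150 = 437
N̂ = 1037724 / 437 ≈ 2374.7 → 2375

N ≈ 2375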